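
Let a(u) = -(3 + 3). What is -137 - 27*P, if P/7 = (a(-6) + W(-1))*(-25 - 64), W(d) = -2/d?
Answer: -67421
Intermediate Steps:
a(u) = -6 (a(u) = -1*6 = -6)
P = 2492 (P = 7*((-6 - 2/(-1))*(-25 - 64)) = 7*((-6 - 2*(-1))*(-89)) = 7*((-6 + 2)*(-89)) = 7*(-4*(-89)) = 7*356 = 2492)
-137 - 27*P = -137 - 27*2492 = -137 - 67284 = -67421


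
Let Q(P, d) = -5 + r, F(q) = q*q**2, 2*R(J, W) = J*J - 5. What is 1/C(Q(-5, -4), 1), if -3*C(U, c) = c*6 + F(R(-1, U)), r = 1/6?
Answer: 3/2 ≈ 1.5000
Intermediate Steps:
r = 1/6 ≈ 0.16667
R(J, W) = -5/2 + J**2/2 (R(J, W) = (J*J - 5)/2 = (J**2 - 5)/2 = (-5 + J**2)/2 = -5/2 + J**2/2)
F(q) = q**3
Q(P, d) = -29/6 (Q(P, d) = -5 + 1/6 = -29/6)
C(U, c) = 8/3 - 2*c (C(U, c) = -(c*6 + (-5/2 + (1/2)*(-1)**2)**3)/3 = -(6*c + (-5/2 + (1/2)*1)**3)/3 = -(6*c + (-5/2 + 1/2)**3)/3 = -(6*c + (-2)**3)/3 = -(6*c - 8)/3 = -(-8 + 6*c)/3 = 8/3 - 2*c)
1/C(Q(-5, -4), 1) = 1/(8/3 - 2*1) = 1/(8/3 - 2) = 1/(2/3) = 3/2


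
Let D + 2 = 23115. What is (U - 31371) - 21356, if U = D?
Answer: -29614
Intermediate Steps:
D = 23113 (D = -2 + 23115 = 23113)
U = 23113
(U - 31371) - 21356 = (23113 - 31371) - 21356 = -8258 - 21356 = -29614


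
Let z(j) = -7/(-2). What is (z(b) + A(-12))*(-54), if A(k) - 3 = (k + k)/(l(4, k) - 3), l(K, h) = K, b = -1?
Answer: 945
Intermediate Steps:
z(j) = 7/2 (z(j) = -7*(-1/2) = 7/2)
A(k) = 3 + 2*k (A(k) = 3 + (k + k)/(4 - 3) = 3 + (2*k)/1 = 3 + (2*k)*1 = 3 + 2*k)
(z(b) + A(-12))*(-54) = (7/2 + (3 + 2*(-12)))*(-54) = (7/2 + (3 - 24))*(-54) = (7/2 - 21)*(-54) = -35/2*(-54) = 945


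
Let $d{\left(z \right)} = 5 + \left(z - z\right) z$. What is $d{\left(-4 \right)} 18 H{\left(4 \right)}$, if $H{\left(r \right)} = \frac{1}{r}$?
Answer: $\frac{45}{2} \approx 22.5$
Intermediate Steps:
$d{\left(z \right)} = 5$ ($d{\left(z \right)} = 5 + 0 z = 5 + 0 = 5$)
$d{\left(-4 \right)} 18 H{\left(4 \right)} = \frac{5 \cdot 18}{4} = 90 \cdot \frac{1}{4} = \frac{45}{2}$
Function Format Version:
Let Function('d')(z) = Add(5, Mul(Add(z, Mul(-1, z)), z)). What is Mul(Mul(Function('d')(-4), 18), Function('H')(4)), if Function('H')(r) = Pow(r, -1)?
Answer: Rational(45, 2) ≈ 22.500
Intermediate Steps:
Function('d')(z) = 5 (Function('d')(z) = Add(5, Mul(0, z)) = Add(5, 0) = 5)
Mul(Mul(Function('d')(-4), 18), Function('H')(4)) = Mul(Mul(5, 18), Pow(4, -1)) = Mul(90, Rational(1, 4)) = Rational(45, 2)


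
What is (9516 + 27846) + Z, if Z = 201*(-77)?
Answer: 21885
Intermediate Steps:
Z = -15477
(9516 + 27846) + Z = (9516 + 27846) - 15477 = 37362 - 15477 = 21885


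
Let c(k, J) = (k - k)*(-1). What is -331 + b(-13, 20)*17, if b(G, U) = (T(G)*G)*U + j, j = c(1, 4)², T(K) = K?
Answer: 57129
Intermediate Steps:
c(k, J) = 0 (c(k, J) = 0*(-1) = 0)
j = 0 (j = 0² = 0)
b(G, U) = U*G² (b(G, U) = (G*G)*U + 0 = G²*U + 0 = U*G² + 0 = U*G²)
-331 + b(-13, 20)*17 = -331 + (20*(-13)²)*17 = -331 + (20*169)*17 = -331 + 3380*17 = -331 + 57460 = 57129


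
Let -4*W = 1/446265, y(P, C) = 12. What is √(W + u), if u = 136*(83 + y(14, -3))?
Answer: √1143577625242415/297510 ≈ 113.67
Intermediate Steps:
W = -1/1785060 (W = -¼/446265 = -¼*1/446265 = -1/1785060 ≈ -5.6021e-7)
u = 12920 (u = 136*(83 + 12) = 136*95 = 12920)
√(W + u) = √(-1/1785060 + 12920) = √(23062975199/1785060) = √1143577625242415/297510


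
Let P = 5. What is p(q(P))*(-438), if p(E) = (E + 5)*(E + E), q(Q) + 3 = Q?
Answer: -12264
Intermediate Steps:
q(Q) = -3 + Q
p(E) = 2*E*(5 + E) (p(E) = (5 + E)*(2*E) = 2*E*(5 + E))
p(q(P))*(-438) = (2*(-3 + 5)*(5 + (-3 + 5)))*(-438) = (2*2*(5 + 2))*(-438) = (2*2*7)*(-438) = 28*(-438) = -12264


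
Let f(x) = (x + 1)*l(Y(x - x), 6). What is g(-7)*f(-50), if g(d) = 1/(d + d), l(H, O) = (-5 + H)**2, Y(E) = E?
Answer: 175/2 ≈ 87.500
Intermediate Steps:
f(x) = 25 + 25*x (f(x) = (x + 1)*(-5 + (x - x))**2 = (1 + x)*(-5 + 0)**2 = (1 + x)*(-5)**2 = (1 + x)*25 = 25 + 25*x)
g(d) = 1/(2*d)
g(-7)*f(-50) = ((1/2)/(-7))*(25 + 25*(-50)) = ((1/2)*(-1/7))*(25 - 1250) = -1/14*(-1225) = 175/2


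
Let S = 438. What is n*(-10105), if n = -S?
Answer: 4425990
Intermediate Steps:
n = -438 (n = -1*438 = -438)
n*(-10105) = -438*(-10105) = 4425990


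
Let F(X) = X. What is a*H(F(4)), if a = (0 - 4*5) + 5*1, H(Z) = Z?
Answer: -60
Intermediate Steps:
a = -15 (a = (0 - 20) + 5 = -20 + 5 = -15)
a*H(F(4)) = -15*4 = -60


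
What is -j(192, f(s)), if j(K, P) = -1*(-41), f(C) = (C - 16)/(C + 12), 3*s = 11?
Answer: -41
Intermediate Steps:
s = 11/3 (s = (⅓)*11 = 11/3 ≈ 3.6667)
f(C) = (-16 + C)/(12 + C)
j(K, P) = 41
-j(192, f(s)) = -1*41 = -41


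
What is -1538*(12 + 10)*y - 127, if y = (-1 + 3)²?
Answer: -135471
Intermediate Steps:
y = 4 (y = 2² = 4)
-1538*(12 + 10)*y - 127 = -1538*(12 + 10)*4 - 127 = -33836*4 - 127 = -1538*88 - 127 = -135344 - 127 = -135471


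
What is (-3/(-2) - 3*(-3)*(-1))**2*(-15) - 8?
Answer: -3407/4 ≈ -851.75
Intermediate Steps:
(-3/(-2) - 3*(-3)*(-1))**2*(-15) - 8 = (-3*(-1/2) + 9*(-1))**2*(-15) - 8 = (3/2 - 9)**2*(-15) - 8 = (-15/2)**2*(-15) - 8 = (225/4)*(-15) - 8 = -3375/4 - 8 = -3407/4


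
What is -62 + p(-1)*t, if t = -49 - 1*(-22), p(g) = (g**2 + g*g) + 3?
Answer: -197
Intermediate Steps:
p(g) = 3 + 2*g**2 (p(g) = (g**2 + g**2) + 3 = 2*g**2 + 3 = 3 + 2*g**2)
t = -27 (t = -49 + 22 = -27)
-62 + p(-1)*t = -62 + (3 + 2*(-1)**2)*(-27) = -62 + (3 + 2*1)*(-27) = -62 + (3 + 2)*(-27) = -62 + 5*(-27) = -62 - 135 = -197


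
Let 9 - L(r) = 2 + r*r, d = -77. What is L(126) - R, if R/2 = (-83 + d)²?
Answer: -67069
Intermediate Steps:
L(r) = 7 - r² (L(r) = 9 - (2 + r*r) = 9 - (2 + r²) = 9 + (-2 - r²) = 7 - r²)
R = 51200 (R = 2*(-83 - 77)² = 2*(-160)² = 2*25600 = 51200)
L(126) - R = (7 - 1*126²) - 1*51200 = (7 - 1*15876) - 51200 = (7 - 15876) - 51200 = -15869 - 51200 = -67069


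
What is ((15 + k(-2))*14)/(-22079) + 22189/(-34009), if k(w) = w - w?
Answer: -497052821/750884711 ≈ -0.66196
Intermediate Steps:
k(w) = 0
((15 + k(-2))*14)/(-22079) + 22189/(-34009) = ((15 + 0)*14)/(-22079) + 22189/(-34009) = (15*14)*(-1/22079) + 22189*(-1/34009) = 210*(-1/22079) - 22189/34009 = -210/22079 - 22189/34009 = -497052821/750884711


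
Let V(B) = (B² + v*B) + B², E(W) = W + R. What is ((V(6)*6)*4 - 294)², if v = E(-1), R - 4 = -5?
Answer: 1313316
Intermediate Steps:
R = -1 (R = 4 - 5 = -1)
E(W) = -1 + W (E(W) = W - 1 = -1 + W)
v = -2 (v = -1 - 1 = -2)
V(B) = -2*B + 2*B² (V(B) = (B² - 2*B) + B² = -2*B + 2*B²)
((V(6)*6)*4 - 294)² = (((2*6*(-1 + 6))*6)*4 - 294)² = (((2*6*5)*6)*4 - 294)² = ((60*6)*4 - 294)² = (360*4 - 294)² = (1440 - 294)² = 1146² = 1313316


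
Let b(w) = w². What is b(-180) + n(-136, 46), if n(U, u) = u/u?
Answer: 32401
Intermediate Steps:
n(U, u) = 1
b(-180) + n(-136, 46) = (-180)² + 1 = 32400 + 1 = 32401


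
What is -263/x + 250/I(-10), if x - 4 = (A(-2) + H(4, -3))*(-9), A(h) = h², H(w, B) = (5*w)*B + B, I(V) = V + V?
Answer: -13901/1070 ≈ -12.992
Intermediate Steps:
I(V) = 2*V
H(w, B) = B + 5*B*w (H(w, B) = 5*B*w + B = B + 5*B*w)
x = 535 (x = 4 + ((-2)² - 3*(1 + 5*4))*(-9) = 4 + (4 - 3*(1 + 20))*(-9) = 4 + (4 - 3*21)*(-9) = 4 + (4 - 63)*(-9) = 4 - 59*(-9) = 4 + 531 = 535)
-263/x + 250/I(-10) = -263/535 + 250/((2*(-10))) = -263*1/535 + 250/(-20) = -263/535 + 250*(-1/20) = -263/535 - 25/2 = -13901/1070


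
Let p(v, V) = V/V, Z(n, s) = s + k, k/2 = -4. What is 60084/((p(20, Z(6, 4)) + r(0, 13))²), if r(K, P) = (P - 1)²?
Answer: 60084/21025 ≈ 2.8577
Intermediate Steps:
k = -8 (k = 2*(-4) = -8)
r(K, P) = (-1 + P)²
Z(n, s) = -8 + s (Z(n, s) = s - 8 = -8 + s)
p(v, V) = 1
60084/((p(20, Z(6, 4)) + r(0, 13))²) = 60084/((1 + (-1 + 13)²)²) = 60084/((1 + 12²)²) = 60084/((1 + 144)²) = 60084/(145²) = 60084/21025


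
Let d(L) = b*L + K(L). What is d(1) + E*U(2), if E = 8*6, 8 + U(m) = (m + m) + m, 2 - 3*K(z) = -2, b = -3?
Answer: -293/3 ≈ -97.667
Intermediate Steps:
K(z) = 4/3 (K(z) = ⅔ - ⅓*(-2) = ⅔ + ⅔ = 4/3)
U(m) = -8 + 3*m (U(m) = -8 + ((m + m) + m) = -8 + (2*m + m) = -8 + 3*m)
E = 48
d(L) = 4/3 - 3*L (d(L) = -3*L + 4/3 = 4/3 - 3*L)
d(1) + E*U(2) = (4/3 - 3*1) + 48*(-8 + 3*2) = (4/3 - 3) + 48*(-8 + 6) = -5/3 + 48*(-2) = -5/3 - 96 = -293/3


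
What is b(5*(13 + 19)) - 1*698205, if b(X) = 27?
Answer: -698178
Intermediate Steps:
b(5*(13 + 19)) - 1*698205 = 27 - 1*698205 = 27 - 698205 = -698178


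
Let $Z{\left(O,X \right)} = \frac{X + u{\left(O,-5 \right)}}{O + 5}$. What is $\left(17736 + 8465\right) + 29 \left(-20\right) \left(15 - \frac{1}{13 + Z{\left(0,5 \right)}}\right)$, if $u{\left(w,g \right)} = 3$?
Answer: $\frac{1280473}{73} \approx 17541.0$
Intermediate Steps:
$Z{\left(O,X \right)} = \frac{3 + X}{5 + O}$ ($Z{\left(O,X \right)} = \frac{X + 3}{O + 5} = \frac{3 + X}{5 + O}$)
$\left(17736 + 8465\right) + 29 \left(-20\right) \left(15 - \frac{1}{13 + Z{\left(0,5 \right)}}\right) = \left(17736 + 8465\right) + 29 \left(-20\right) \left(15 - \frac{1}{13 + \frac{3 + 5}{5 + 0}}\right) = 26201 - 580 \left(15 - \frac{1}{13 + \frac{1}{5} \cdot 8}\right) = 26201 - 580 \left(15 - \frac{1}{13 + \frac{8}{5}}\right) = 26201 - 580 \left(15 - \frac{1}{\frac{73}{5}}\right) = 26201 - 580 \left(15 - \frac{5}{73}\right) = 26201 - \frac{632200}{73} = \frac{1280473}{73}$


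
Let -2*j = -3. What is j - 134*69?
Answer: -18489/2 ≈ -9244.5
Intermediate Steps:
j = 3/2 (j = -½*(-3) = 3/2 ≈ 1.5000)
j - 134*69 = 3/2 - 134*69 = 3/2 - 9246 = -18489/2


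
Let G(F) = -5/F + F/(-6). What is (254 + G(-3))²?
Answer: 2362369/36 ≈ 65621.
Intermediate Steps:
G(F) = -5/F - F/6 (G(F) = -5/F + F*(-⅙) = -5/F - F/6)
(254 + G(-3))² = (254 + (-5/(-3) - ⅙*(-3)))² = (254 + (-5*(-⅓) + ½))² = (254 + (5/3 + ½))² = (254 + 13/6)² = (1537/6)² = 2362369/36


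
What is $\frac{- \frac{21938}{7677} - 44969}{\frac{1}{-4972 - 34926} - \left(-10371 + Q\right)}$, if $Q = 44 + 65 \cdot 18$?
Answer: $- \frac{13774742646998}{2804761126845} \approx -4.9112$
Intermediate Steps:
$Q = 1214$ ($Q = 44 + 1170 = 1214$)
$\frac{- \frac{21938}{7677} - 44969}{\frac{1}{-4972 - 34926} - \left(-10371 + Q\right)} = \frac{- \frac{21938}{7677} - 44969}{\frac{1}{-4972 - 34926} + \left(10371 - 1214\right)} = \frac{\left(-21938\right) \frac{1}{7677} - 44969}{\frac{1}{-39898} + \left(10371 - 1214\right)} = \frac{- \frac{21938}{7677} - 44969}{- \frac{1}{39898} + 9157} = - \frac{345248951}{7677 \cdot \frac{365345985}{39898}} = \left(- \frac{345248951}{7677}\right) \frac{39898}{365345985} = - \frac{13774742646998}{2804761126845}$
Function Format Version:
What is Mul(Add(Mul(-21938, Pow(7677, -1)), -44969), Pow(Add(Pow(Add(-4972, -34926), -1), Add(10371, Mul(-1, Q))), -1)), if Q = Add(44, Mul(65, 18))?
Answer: Rational(-13774742646998, 2804761126845) ≈ -4.9112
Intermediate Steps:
Q = 1214 (Q = Add(44, 1170) = 1214)
Mul(Add(Mul(-21938, Pow(7677, -1)), -44969), Pow(Add(Pow(Add(-4972, -34926), -1), Add(10371, Mul(-1, Q))), -1)) = Mul(Add(Mul(-21938, Pow(7677, -1)), -44969), Pow(Add(Pow(Add(-4972, -34926), -1), Add(10371, Mul(-1, 1214))), -1)) = Mul(Add(Mul(-21938, Rational(1, 7677)), -44969), Pow(Add(Pow(-39898, -1), Add(10371, -1214)), -1)) = Mul(Add(Rational(-21938, 7677), -44969), Pow(Add(Rational(-1, 39898), 9157), -1)) = Mul(Rational(-345248951, 7677), Pow(Rational(365345985, 39898), -1)) = Mul(Rational(-345248951, 7677), Rational(39898, 365345985)) = Rational(-13774742646998, 2804761126845)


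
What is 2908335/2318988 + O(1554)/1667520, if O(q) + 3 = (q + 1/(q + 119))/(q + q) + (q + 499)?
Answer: 300496043849310301/239368620997013760 ≈ 1.2554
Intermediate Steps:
O(q) = 496 + q + (q + 1/(119 + q))/(2*q) (O(q) = -3 + ((q + 1/(q + 119))/(q + q) + (q + 499)) = -3 + ((q + 1/(119 + q))/((2*q)) + (499 + q)) = -3 + ((q + 1/(119 + q))*(1/(2*q)) + (499 + q)) = -3 + ((q + 1/(119 + q))/(2*q) + (499 + q)) = -3 + (499 + q + (q + 1/(119 + q))/(2*q)) = 496 + q + (q + 1/(119 + q))/(2*q))
2908335/2318988 + O(1554)/1667520 = 2908335/2318988 + ((½)*(1 + 2*1554³ + 1231*1554² + 118167*1554)/(1554*(119 + 1554)))/1667520 = 2908335*(1/2318988) + ((½)*(1/1554)*(1 + 2*3752779464 + 1231*2414916 + 183631518)/1673)*(1/1667520) = 969445/772996 + ((½)*(1/1554)*(1/1673)*(1 + 7505558928 + 2972761596 + 183631518))*(1/1667520) = 969445/772996 + ((½)*(1/1554)*(1/1673)*10661952043)*(1/1667520) = 969445/772996 + (10661952043/5199684)*(1/1667520) = 969445/772996 + 10661952043/8670577063680 = 300496043849310301/239368620997013760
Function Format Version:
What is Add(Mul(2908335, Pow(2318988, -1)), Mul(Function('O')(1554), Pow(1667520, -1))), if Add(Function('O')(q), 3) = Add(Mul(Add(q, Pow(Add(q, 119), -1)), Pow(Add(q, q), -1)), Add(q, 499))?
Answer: Rational(300496043849310301, 239368620997013760) ≈ 1.2554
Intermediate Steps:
Function('O')(q) = Add(496, q, Mul(Rational(1, 2), Pow(q, -1), Add(q, Pow(Add(119, q), -1)))) (Function('O')(q) = Add(-3, Add(Mul(Add(q, Pow(Add(q, 119), -1)), Pow(Add(q, q), -1)), Add(q, 499))) = Add(-3, Add(Mul(Add(q, Pow(Add(119, q), -1)), Pow(Mul(2, q), -1)), Add(499, q))) = Add(-3, Add(Mul(Add(q, Pow(Add(119, q), -1)), Mul(Rational(1, 2), Pow(q, -1))), Add(499, q))) = Add(-3, Add(Mul(Rational(1, 2), Pow(q, -1), Add(q, Pow(Add(119, q), -1))), Add(499, q))) = Add(-3, Add(499, q, Mul(Rational(1, 2), Pow(q, -1), Add(q, Pow(Add(119, q), -1))))) = Add(496, q, Mul(Rational(1, 2), Pow(q, -1), Add(q, Pow(Add(119, q), -1)))))
Add(Mul(2908335, Pow(2318988, -1)), Mul(Function('O')(1554), Pow(1667520, -1))) = Add(Mul(2908335, Pow(2318988, -1)), Mul(Mul(Rational(1, 2), Pow(1554, -1), Pow(Add(119, 1554), -1), Add(1, Mul(2, Pow(1554, 3)), Mul(1231, Pow(1554, 2)), Mul(118167, 1554))), Pow(1667520, -1))) = Add(Mul(2908335, Rational(1, 2318988)), Mul(Mul(Rational(1, 2), Rational(1, 1554), Pow(1673, -1), Add(1, Mul(2, 3752779464), Mul(1231, 2414916), 183631518)), Rational(1, 1667520))) = Add(Rational(969445, 772996), Mul(Mul(Rational(1, 2), Rational(1, 1554), Rational(1, 1673), Add(1, 7505558928, 2972761596, 183631518)), Rational(1, 1667520))) = Add(Rational(969445, 772996), Mul(Mul(Rational(1, 2), Rational(1, 1554), Rational(1, 1673), 10661952043), Rational(1, 1667520))) = Add(Rational(969445, 772996), Mul(Rational(10661952043, 5199684), Rational(1, 1667520))) = Add(Rational(969445, 772996), Rational(10661952043, 8670577063680)) = Rational(300496043849310301, 239368620997013760)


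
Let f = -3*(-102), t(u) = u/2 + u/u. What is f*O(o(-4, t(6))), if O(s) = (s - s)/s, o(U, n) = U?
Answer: 0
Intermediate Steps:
t(u) = 1 + u/2 (t(u) = u*(1/2) + 1 = u/2 + 1 = 1 + u/2)
O(s) = 0 (O(s) = 0/s = 0)
f = 306
f*O(o(-4, t(6))) = 306*0 = 0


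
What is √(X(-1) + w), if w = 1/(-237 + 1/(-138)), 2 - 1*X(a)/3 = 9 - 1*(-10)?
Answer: 9*I*√673600665/32707 ≈ 7.1417*I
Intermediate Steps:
X(a) = -51 (X(a) = 6 - 3*(9 - 1*(-10)) = 6 - 3*(9 + 10) = 6 - 3*19 = 6 - 57 = -51)
w = -138/32707 (w = 1/(-237 - 1/138) = 1/(-32707/138) = -138/32707 ≈ -0.0042193)
√(X(-1) + w) = √(-51 - 138/32707) = √(-1668195/32707) = 9*I*√673600665/32707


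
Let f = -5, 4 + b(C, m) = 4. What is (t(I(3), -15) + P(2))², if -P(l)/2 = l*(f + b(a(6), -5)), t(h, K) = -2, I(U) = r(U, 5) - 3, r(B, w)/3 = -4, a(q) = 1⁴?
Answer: 324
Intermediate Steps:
a(q) = 1
b(C, m) = 0 (b(C, m) = -4 + 4 = 0)
r(B, w) = -12 (r(B, w) = 3*(-4) = -12)
I(U) = -15 (I(U) = -12 - 3 = -15)
P(l) = 10*l (P(l) = -2*l*(-5 + 0) = -2*l*(-5) = -(-10)*l = 10*l)
(t(I(3), -15) + P(2))² = (-2 + 10*2)² = (-2 + 20)² = 18² = 324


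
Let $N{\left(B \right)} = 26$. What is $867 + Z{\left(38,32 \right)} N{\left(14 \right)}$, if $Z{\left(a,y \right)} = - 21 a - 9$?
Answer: $-20115$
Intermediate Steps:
$Z{\left(a,y \right)} = -9 - 21 a$
$867 + Z{\left(38,32 \right)} N{\left(14 \right)} = 867 + \left(-9 - 798\right) 26 = 867 - 20982 = -20115$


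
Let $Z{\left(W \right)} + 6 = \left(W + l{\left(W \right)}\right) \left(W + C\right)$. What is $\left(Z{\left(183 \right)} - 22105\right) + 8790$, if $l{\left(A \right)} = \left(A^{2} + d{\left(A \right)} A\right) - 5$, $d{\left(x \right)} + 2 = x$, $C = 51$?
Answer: $15615539$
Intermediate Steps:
$d{\left(x \right)} = -2 + x$
$l{\left(A \right)} = -5 + A^{2} + A \left(-2 + A\right)$ ($l{\left(A \right)} = \left(A^{2} + \left(-2 + A\right) A\right) - 5 = \left(A^{2} + A \left(-2 + A\right)\right) - 5 = -5 + A^{2} + A \left(-2 + A\right)$)
$Z{\left(W \right)} = -6 + \left(51 + W\right) \left(-5 + W + W^{2} + W \left(-2 + W\right)\right)$ ($Z{\left(W \right)} = -6 + \left(W + \left(-5 + W^{2} + W \left(-2 + W\right)\right)\right) \left(W + 51\right) = -6 + \left(-5 + W + W^{2} + W \left(-2 + W\right)\right) \left(51 + W\right) = -6 + \left(51 + W\right) \left(-5 + W + W^{2} + W \left(-2 + W\right)\right)$)
$\left(Z{\left(183 \right)} - 22105\right) + 8790 = \left(\left(-261 - 10248 + 2 \cdot 183^{3} + 101 \cdot 183^{2}\right) - 22105\right) + 8790 = \left(\left(-261 - 10248 + 2 \cdot 6128487 + 101 \cdot 33489\right) - 22105\right) + 8790 = \left(\left(-261 - 10248 + 12256974 + 3382389\right) - 22105\right) + 8790 = \left(15628854 - 22105\right) + 8790 = 15606749 + 8790 = 15615539$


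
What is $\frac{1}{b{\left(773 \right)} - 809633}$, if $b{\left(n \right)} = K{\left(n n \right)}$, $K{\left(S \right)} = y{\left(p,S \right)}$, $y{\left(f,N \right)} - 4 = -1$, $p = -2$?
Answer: $- \frac{1}{809630} \approx -1.2351 \cdot 10^{-6}$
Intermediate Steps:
$y{\left(f,N \right)} = 3$ ($y{\left(f,N \right)} = 4 - 1 = 3$)
$K{\left(S \right)} = 3$
$b{\left(n \right)} = 3$
$\frac{1}{b{\left(773 \right)} - 809633} = \frac{1}{3 - 809633} = \frac{1}{-809630} = - \frac{1}{809630}$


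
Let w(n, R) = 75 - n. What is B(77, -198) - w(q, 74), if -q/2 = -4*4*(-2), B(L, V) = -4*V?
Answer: 653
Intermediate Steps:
q = -64 (q = -2*(-4*4)*(-2) = -(-32)*(-2) = -2*32 = -64)
B(77, -198) - w(q, 74) = -4*(-198) - (75 - 1*(-64)) = 792 - (75 + 64) = 792 - 1*139 = 792 - 139 = 653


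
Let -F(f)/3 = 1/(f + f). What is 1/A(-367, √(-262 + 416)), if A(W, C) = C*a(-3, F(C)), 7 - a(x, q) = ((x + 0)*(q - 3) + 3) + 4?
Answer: 2/5535 - 4*√154/5535 ≈ -0.0086068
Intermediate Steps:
F(f) = -3/(2*f) (F(f) = -3/(f + f) = -3*1/(2*f) = -3/(2*f))
a(x, q) = -x*(-3 + q) (a(x, q) = 7 - (((x + 0)*(q - 3) + 3) + 4) = 7 - ((x*(-3 + q) + 3) + 4) = 7 - ((3 + x*(-3 + q)) + 4) = 7 - (7 + x*(-3 + q)) = 7 + (-7 - x*(-3 + q)) = -x*(-3 + q))
A(W, C) = C*(-9 - 9/(2*C)) (A(W, C) = C*(-3*(3 - (-3)/(2*C))) = C*(-3*(3 + 3/(2*C))) = C*(-9 - 9/(2*C)))
1/A(-367, √(-262 + 416)) = 1/(-9/2 - 9*√(-262 + 416)) = 1/(-9/2 - 9*√154)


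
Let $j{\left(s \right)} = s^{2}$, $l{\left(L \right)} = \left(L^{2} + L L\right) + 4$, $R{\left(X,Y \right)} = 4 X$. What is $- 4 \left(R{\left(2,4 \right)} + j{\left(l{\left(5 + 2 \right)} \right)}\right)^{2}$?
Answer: $-433638976$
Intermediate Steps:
$l{\left(L \right)} = 4 + 2 L^{2}$ ($l{\left(L \right)} = \left(L^{2} + L^{2}\right) + 4 = 2 L^{2} + 4 = 4 + 2 L^{2}$)
$- 4 \left(R{\left(2,4 \right)} + j{\left(l{\left(5 + 2 \right)} \right)}\right)^{2} = - 4 \left(4 \cdot 2 + \left(4 + 2 \left(5 + 2\right)^{2}\right)^{2}\right)^{2} = - 4 \left(8 + \left(4 + 2 \cdot 7^{2}\right)^{2}\right)^{2} = - 4 \left(8 + \left(4 + 2 \cdot 49\right)^{2}\right)^{2} = - 4 \left(8 + \left(4 + 98\right)^{2}\right)^{2} = - 4 \left(8 + 102^{2}\right)^{2} = - 4 \left(8 + 10404\right)^{2} = - 4 \cdot 10412^{2} = \left(-4\right) 108409744 = -433638976$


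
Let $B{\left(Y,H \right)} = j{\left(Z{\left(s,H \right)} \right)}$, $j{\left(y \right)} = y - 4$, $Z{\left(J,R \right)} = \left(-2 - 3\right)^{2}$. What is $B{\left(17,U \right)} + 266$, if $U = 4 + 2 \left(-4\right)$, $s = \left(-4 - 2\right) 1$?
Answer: $287$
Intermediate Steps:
$s = -6$ ($s = \left(-6\right) 1 = -6$)
$Z{\left(J,R \right)} = 25$ ($Z{\left(J,R \right)} = \left(-5\right)^{2} = 25$)
$U = -4$ ($U = 4 - 8 = -4$)
$j{\left(y \right)} = -4 + y$
$B{\left(Y,H \right)} = 21$ ($B{\left(Y,H \right)} = -4 + 25 = 21$)
$B{\left(17,U \right)} + 266 = 21 + 266 = 287$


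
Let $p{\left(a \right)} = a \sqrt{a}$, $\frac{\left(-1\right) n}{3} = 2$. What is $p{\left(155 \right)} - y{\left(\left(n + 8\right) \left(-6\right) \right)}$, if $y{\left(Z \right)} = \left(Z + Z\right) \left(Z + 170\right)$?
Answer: $3792 + 155 \sqrt{155} \approx 5721.7$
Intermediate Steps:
$n = -6$ ($n = \left(-3\right) 2 = -6$)
$p{\left(a \right)} = a^{\frac{3}{2}}$
$y{\left(Z \right)} = 2 Z \left(170 + Z\right)$
$p{\left(155 \right)} - y{\left(\left(n + 8\right) \left(-6\right) \right)} = 155^{\frac{3}{2}} - 2 \left(-6 + 8\right) \left(-6\right) \left(170 + \left(-6 + 8\right) \left(-6\right)\right) = 155 \sqrt{155} - 2 \cdot 2 \left(-6\right) \left(170 + 2 \left(-6\right)\right) = 155 \sqrt{155} - 2 \left(-12\right) \left(170 - 12\right) = 155 \sqrt{155} - 2 \left(-12\right) 158 = 155 \sqrt{155} - -3792 = 155 \sqrt{155} + 3792 = 3792 + 155 \sqrt{155}$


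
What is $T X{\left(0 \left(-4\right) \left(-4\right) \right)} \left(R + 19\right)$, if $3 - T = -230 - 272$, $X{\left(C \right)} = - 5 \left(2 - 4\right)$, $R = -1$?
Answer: $90900$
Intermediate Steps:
$X{\left(C \right)} = 10$ ($X{\left(C \right)} = \left(-5\right) \left(-2\right) = 10$)
$T = 505$ ($T = 3 - \left(-230 - 272\right) = 3 - -502 = 3 + 502 = 505$)
$T X{\left(0 \left(-4\right) \left(-4\right) \right)} \left(R + 19\right) = 505 \cdot 10 \left(-1 + 19\right) = 505 \cdot 10 \cdot 18 = 505 \cdot 180 = 90900$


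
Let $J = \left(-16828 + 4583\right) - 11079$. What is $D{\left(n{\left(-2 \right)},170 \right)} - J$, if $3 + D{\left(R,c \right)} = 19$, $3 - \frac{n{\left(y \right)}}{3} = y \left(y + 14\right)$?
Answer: $23340$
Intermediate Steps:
$n{\left(y \right)} = 9 - 3 y \left(14 + y\right)$ ($n{\left(y \right)} = 9 - 3 y \left(y + 14\right) = 9 - 3 y \left(14 + y\right)$)
$J = -23324$ ($J = -12245 - 11079 = -23324$)
$D{\left(R,c \right)} = 16$ ($D{\left(R,c \right)} = -3 + 19 = 16$)
$D{\left(n{\left(-2 \right)},170 \right)} - J = 16 - -23324 = 16 + 23324 = 23340$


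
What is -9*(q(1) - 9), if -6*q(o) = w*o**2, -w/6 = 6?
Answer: 27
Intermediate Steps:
w = -36 (w = -6*6 = -36)
q(o) = 6*o**2 (q(o) = -(-6)*o**2 = 6*o**2)
-9*(q(1) - 9) = -9*(6*1**2 - 9) = -9*(6*1 - 9) = -9*(6 - 9) = -9*(-3) = 27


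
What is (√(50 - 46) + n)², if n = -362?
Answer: 129600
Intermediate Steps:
(√(50 - 46) + n)² = (√(50 - 46) - 362)² = (√4 - 362)² = (2 - 362)² = (-360)² = 129600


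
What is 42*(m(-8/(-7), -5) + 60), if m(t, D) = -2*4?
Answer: 2184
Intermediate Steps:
m(t, D) = -8
42*(m(-8/(-7), -5) + 60) = 42*(-8 + 60) = 42*52 = 2184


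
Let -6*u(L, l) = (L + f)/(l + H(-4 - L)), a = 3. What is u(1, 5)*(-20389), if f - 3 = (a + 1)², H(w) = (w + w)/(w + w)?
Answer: 101945/9 ≈ 11327.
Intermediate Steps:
H(w) = 1 (H(w) = (2*w)/((2*w)) = (2*w)*(1/(2*w)) = 1)
f = 19 (f = 3 + (3 + 1)² = 3 + 4² = 3 + 16 = 19)
u(L, l) = -(19 + L)/(6*(1 + l)) (u(L, l) = -(L + 19)/(6*(l + 1)) = -(19 + L)/(6*(1 + l)))
u(1, 5)*(-20389) = ((-19 - 1*1)/(6*(1 + 5)))*(-20389) = ((⅙)*(-19 - 1)/6)*(-20389) = ((⅙)*(⅙)*(-20))*(-20389) = -5/9*(-20389) = 101945/9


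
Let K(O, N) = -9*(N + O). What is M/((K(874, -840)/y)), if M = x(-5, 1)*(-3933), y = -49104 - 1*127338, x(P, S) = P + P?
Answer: 385525770/17 ≈ 2.2678e+7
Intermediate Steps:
x(P, S) = 2*P
K(O, N) = -9*N - 9*O
y = -176442 (y = -49104 - 127338 = -176442)
M = 39330 (M = (2*(-5))*(-3933) = -10*(-3933) = 39330)
M/((K(874, -840)/y)) = 39330/(((-9*(-840) - 9*874)/(-176442))) = 39330/(((7560 - 7866)*(-1/176442))) = 39330/((-306*(-1/176442))) = 39330/(51/29407) = 39330*(29407/51) = 385525770/17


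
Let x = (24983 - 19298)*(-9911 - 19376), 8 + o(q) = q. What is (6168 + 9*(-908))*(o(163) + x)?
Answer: 333658865760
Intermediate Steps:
o(q) = -8 + q
x = -166496595 (x = 5685*(-29287) = -166496595)
(6168 + 9*(-908))*(o(163) + x) = (6168 + 9*(-908))*((-8 + 163) - 166496595) = (6168 - 8172)*(155 - 166496595) = -2004*(-166496440) = 333658865760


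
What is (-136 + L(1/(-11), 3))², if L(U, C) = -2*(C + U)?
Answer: 2433600/121 ≈ 20112.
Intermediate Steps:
L(U, C) = -2*C - 2*U
(-136 + L(1/(-11), 3))² = (-136 + (-2*3 - 2/(-11)))² = (-136 + (-6 - 2*(-1/11)))² = (-136 + (-6 + 2/11))² = (-136 - 64/11)² = (-1560/11)² = 2433600/121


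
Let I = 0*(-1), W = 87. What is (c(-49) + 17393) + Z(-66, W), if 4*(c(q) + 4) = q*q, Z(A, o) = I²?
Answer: 71957/4 ≈ 17989.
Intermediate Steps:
I = 0
Z(A, o) = 0 (Z(A, o) = 0² = 0)
c(q) = -4 + q²/4 (c(q) = -4 + (q*q)/4 = -4 + q²/4)
(c(-49) + 17393) + Z(-66, W) = ((-4 + (¼)*(-49)²) + 17393) + 0 = ((-4 + (¼)*2401) + 17393) + 0 = ((-4 + 2401/4) + 17393) + 0 = (2385/4 + 17393) + 0 = 71957/4 + 0 = 71957/4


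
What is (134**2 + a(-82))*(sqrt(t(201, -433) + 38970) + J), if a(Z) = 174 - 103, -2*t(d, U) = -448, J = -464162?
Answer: -8367448374 + 18027*sqrt(39194) ≈ -8.3639e+9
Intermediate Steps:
t(d, U) = 224 (t(d, U) = -1/2*(-448) = 224)
a(Z) = 71
(134**2 + a(-82))*(sqrt(t(201, -433) + 38970) + J) = (134**2 + 71)*(sqrt(224 + 38970) - 464162) = (17956 + 71)*(sqrt(39194) - 464162) = 18027*(-464162 + sqrt(39194)) = -8367448374 + 18027*sqrt(39194)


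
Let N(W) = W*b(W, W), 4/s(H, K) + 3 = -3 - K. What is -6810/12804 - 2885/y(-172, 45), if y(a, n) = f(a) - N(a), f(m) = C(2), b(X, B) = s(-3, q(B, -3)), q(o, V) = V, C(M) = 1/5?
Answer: 88447855/7334558 ≈ 12.059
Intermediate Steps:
C(M) = ⅕
s(H, K) = 4/(-6 - K) (s(H, K) = 4/(-3 + (-3 - K)) = 4/(-6 - K))
b(X, B) = -4/3 (b(X, B) = -4/(6 - 3) = -4/3)
f(m) = ⅕
N(W) = -4*W/3 (N(W) = W*(-4/3) = -4*W/3)
y(a, n) = ⅕ + 4*a/3 (y(a, n) = ⅕ - (-4)*a/3 = ⅕ + 4*a/3)
-6810/12804 - 2885/y(-172, 45) = -6810/12804 - 2885/(⅕ + (4/3)*(-172)) = -6810*1/12804 - 2885/(⅕ - 688/3) = -1135/2134 - 2885/(-3437/15) = -1135/2134 - 2885*(-15/3437) = -1135/2134 + 43275/3437 = 88447855/7334558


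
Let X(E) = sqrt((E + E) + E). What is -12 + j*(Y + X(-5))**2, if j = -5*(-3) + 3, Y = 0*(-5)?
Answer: -282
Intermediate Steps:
Y = 0
X(E) = sqrt(3)*sqrt(E) (X(E) = sqrt(2*E + E) = sqrt(3*E) = sqrt(3)*sqrt(E))
j = 18 (j = 15 + 3 = 18)
-12 + j*(Y + X(-5))**2 = -12 + 18*(0 + sqrt(3)*sqrt(-5))**2 = -12 + 18*(0 + sqrt(3)*(I*sqrt(5)))**2 = -12 + 18*(0 + I*sqrt(15))**2 = -12 + 18*(I*sqrt(15))**2 = -12 + 18*(-15) = -12 - 270 = -282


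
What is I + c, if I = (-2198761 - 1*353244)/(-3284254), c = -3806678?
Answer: -12502094896207/3284254 ≈ -3.8067e+6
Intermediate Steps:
I = 2552005/3284254 (I = (-2198761 - 353244)*(-1/3284254) = -2552005*(-1/3284254) = 2552005/3284254 ≈ 0.77704)
I + c = 2552005/3284254 - 3806678 = -12502094896207/3284254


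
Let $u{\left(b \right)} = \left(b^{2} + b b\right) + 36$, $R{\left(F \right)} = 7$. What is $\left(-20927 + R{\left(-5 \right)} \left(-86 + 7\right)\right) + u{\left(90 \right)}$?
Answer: $-5244$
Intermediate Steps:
$u{\left(b \right)} = 36 + 2 b^{2}$ ($u{\left(b \right)} = \left(b^{2} + b^{2}\right) + 36 = 2 b^{2} + 36 = 36 + 2 b^{2}$)
$\left(-20927 + R{\left(-5 \right)} \left(-86 + 7\right)\right) + u{\left(90 \right)} = \left(-20927 + 7 \left(-86 + 7\right)\right) + \left(36 + 2 \cdot 90^{2}\right) = \left(-20927 + 7 \left(-79\right)\right) + \left(36 + 2 \cdot 8100\right) = \left(-20927 - 553\right) + \left(36 + 16200\right) = -21480 + 16236 = -5244$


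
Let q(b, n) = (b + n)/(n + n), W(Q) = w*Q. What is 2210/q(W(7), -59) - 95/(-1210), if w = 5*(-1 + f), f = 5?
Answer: -63107221/19602 ≈ -3219.4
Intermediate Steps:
w = 20 (w = 5*(-1 + 5) = 5*4 = 20)
W(Q) = 20*Q
q(b, n) = (b + n)/(2*n) (q(b, n) = (b + n)/((2*n)) = (b + n)*(1/(2*n)) = (b + n)/(2*n))
2210/q(W(7), -59) - 95/(-1210) = 2210/(((½)*(20*7 - 59)/(-59))) - 95/(-1210) = 2210/(((½)*(-1/59)*(140 - 59))) - 95*(-1/1210) = 2210/(((½)*(-1/59)*81)) + 19/242 = 2210/(-81/118) + 19/242 = 2210*(-118/81) + 19/242 = -260780/81 + 19/242 = -63107221/19602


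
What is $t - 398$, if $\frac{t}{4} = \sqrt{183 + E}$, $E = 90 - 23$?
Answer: $-398 + 20 \sqrt{10} \approx -334.75$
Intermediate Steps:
$E = 67$
$t = 20 \sqrt{10}$ ($t = 4 \sqrt{183 + 67} = 4 \sqrt{250} = 4 \cdot 5 \sqrt{10} = 20 \sqrt{10} \approx 63.246$)
$t - 398 = 20 \sqrt{10} - 398 = -398 + 20 \sqrt{10}$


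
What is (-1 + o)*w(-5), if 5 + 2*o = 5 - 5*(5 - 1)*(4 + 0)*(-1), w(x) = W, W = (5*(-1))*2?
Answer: -390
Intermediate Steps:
W = -10 (W = -5*2 = -10)
w(x) = -10
o = 40 (o = -5/2 + (5 - 5*(5 - 1)*(4 + 0)*(-1))/2 = -5/2 + (5 - 5*4*4*(-1))/2 = -5/2 + (5 - 80*(-1))/2 = -5/2 + (5 - 5*(-16))/2 = -5/2 + (5 + 80)/2 = -5/2 + (½)*85 = -5/2 + 85/2 = 40)
(-1 + o)*w(-5) = (-1 + 40)*(-10) = 39*(-10) = -390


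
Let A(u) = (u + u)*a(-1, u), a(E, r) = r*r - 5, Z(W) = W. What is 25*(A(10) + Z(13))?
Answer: 47825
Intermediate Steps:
a(E, r) = -5 + r² (a(E, r) = r² - 5 = -5 + r²)
A(u) = 2*u*(-5 + u²) (A(u) = (u + u)*(-5 + u²) = (2*u)*(-5 + u²) = 2*u*(-5 + u²))
25*(A(10) + Z(13)) = 25*(2*10*(-5 + 10²) + 13) = 25*(2*10*(-5 + 100) + 13) = 25*(2*10*95 + 13) = 25*(1900 + 13) = 25*1913 = 47825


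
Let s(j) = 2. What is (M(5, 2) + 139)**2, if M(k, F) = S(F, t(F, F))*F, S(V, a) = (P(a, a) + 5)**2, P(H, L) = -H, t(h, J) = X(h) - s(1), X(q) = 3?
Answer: 29241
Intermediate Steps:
t(h, J) = 1 (t(h, J) = 3 - 1*2 = 3 - 2 = 1)
S(V, a) = (5 - a)**2 (S(V, a) = (-a + 5)**2 = (5 - a)**2)
M(k, F) = 16*F (M(k, F) = (-5 + 1)**2*F = (-4)**2*F = 16*F)
(M(5, 2) + 139)**2 = (16*2 + 139)**2 = (32 + 139)**2 = 171**2 = 29241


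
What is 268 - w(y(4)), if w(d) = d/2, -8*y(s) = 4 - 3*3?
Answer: 4283/16 ≈ 267.69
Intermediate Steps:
y(s) = 5/8 (y(s) = -(4 - 3*3)/8 = -(4 - 9)/8 = -⅛*(-5) = 5/8)
w(d) = d/2 (w(d) = d*(½) = d/2)
268 - w(y(4)) = 268 - 5/(2*8) = 268 - 1*5/16 = 268 - 5/16 = 4283/16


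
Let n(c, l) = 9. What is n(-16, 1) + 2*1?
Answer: 11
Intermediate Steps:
n(-16, 1) + 2*1 = 9 + 2*1 = 9 + 2 = 11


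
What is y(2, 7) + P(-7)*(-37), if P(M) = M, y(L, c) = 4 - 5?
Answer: 258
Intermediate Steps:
y(L, c) = -1
y(2, 7) + P(-7)*(-37) = -1 - 7*(-37) = -1 + 259 = 258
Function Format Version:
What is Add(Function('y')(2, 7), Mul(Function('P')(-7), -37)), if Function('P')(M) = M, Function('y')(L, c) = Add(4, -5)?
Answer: 258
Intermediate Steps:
Function('y')(L, c) = -1
Add(Function('y')(2, 7), Mul(Function('P')(-7), -37)) = Add(-1, Mul(-7, -37)) = Add(-1, 259) = 258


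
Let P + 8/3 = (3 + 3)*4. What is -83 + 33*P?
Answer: 621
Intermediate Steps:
P = 64/3 (P = -8/3 + (3 + 3)*4 = -8/3 + 6*4 = -8/3 + 24 = 64/3 ≈ 21.333)
-83 + 33*P = -83 + 33*(64/3) = -83 + 704 = 621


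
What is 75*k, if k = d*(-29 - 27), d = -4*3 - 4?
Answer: 67200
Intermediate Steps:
d = -16 (d = -12 - 4 = -16)
k = 896 (k = -16*(-29 - 27) = -16*(-56) = 896)
75*k = 75*896 = 67200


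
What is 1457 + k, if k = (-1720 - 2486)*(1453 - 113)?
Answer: -5634583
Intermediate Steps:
k = -5636040 (k = -4206*1340 = -5636040)
1457 + k = 1457 - 5636040 = -5634583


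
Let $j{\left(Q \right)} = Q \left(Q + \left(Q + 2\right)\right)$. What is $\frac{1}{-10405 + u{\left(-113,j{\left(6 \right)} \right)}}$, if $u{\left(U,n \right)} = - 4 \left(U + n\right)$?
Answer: $- \frac{1}{10289} \approx -9.7191 \cdot 10^{-5}$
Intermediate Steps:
$j{\left(Q \right)} = Q \left(2 + 2 Q\right)$ ($j{\left(Q \right)} = Q \left(Q + \left(2 + Q\right)\right) = Q \left(2 + 2 Q\right)$)
$u{\left(U,n \right)} = - 4 U - 4 n$
$\frac{1}{-10405 + u{\left(-113,j{\left(6 \right)} \right)}} = \frac{1}{-10405 - \left(-452 + 4 \cdot 2 \cdot 6 \left(1 + 6\right)\right)} = \frac{1}{-10405 + \left(452 - 4 \cdot 2 \cdot 6 \cdot 7\right)} = \frac{1}{-10405 + \left(452 - 336\right)} = \frac{1}{-10405 + 116} = \frac{1}{-10289} = - \frac{1}{10289}$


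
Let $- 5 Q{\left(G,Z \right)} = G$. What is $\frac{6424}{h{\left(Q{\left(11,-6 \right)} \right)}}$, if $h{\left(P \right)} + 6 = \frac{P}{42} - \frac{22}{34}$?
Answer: $- \frac{22933680}{23917} \approx -958.89$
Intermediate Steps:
$Q{\left(G,Z \right)} = - \frac{G}{5}$
$h{\left(P \right)} = - \frac{113}{17} + \frac{P}{42}$ ($h{\left(P \right)} = -6 + \left(\frac{P}{42} - \frac{22}{34}\right) = -6 + \left(P \frac{1}{42} - \frac{11}{17}\right) = -6 + \left(\frac{P}{42} - \frac{11}{17}\right) = -6 + \left(- \frac{11}{17} + \frac{P}{42}\right) = - \frac{113}{17} + \frac{P}{42}$)
$\frac{6424}{h{\left(Q{\left(11,-6 \right)} \right)}} = \frac{6424}{- \frac{113}{17} + \frac{\left(- \frac{1}{5}\right) 11}{42}} = \frac{6424}{- \frac{113}{17} + \frac{1}{42} \left(- \frac{11}{5}\right)} = \frac{6424}{- \frac{113}{17} - \frac{11}{210}} = \frac{6424}{- \frac{23917}{3570}} = 6424 \left(- \frac{3570}{23917}\right) = - \frac{22933680}{23917}$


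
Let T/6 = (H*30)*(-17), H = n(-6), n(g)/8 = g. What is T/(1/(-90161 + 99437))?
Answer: 1362458880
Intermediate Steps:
n(g) = 8*g
H = -48 (H = 8*(-6) = -48)
T = 146880 (T = 6*(-48*30*(-17)) = 6*(-1440*(-17)) = 6*24480 = 146880)
T/(1/(-90161 + 99437)) = 146880/(1/(-90161 + 99437)) = 146880/(1/9276) = 146880*9276 = 1362458880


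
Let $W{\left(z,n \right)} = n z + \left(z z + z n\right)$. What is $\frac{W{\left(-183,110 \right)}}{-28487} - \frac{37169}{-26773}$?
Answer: $\frac{20329726}{12502991} \approx 1.626$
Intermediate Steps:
$W{\left(z,n \right)} = z^{2} + 2 n z$ ($W{\left(z,n \right)} = n z + \left(z^{2} + n z\right) = z^{2} + 2 n z$)
$\frac{W{\left(-183,110 \right)}}{-28487} - \frac{37169}{-26773} = \frac{\left(-183\right) \left(-183 + 2 \cdot 110\right)}{-28487} - \frac{37169}{-26773} = - 183 \left(-183 + 220\right) \left(- \frac{1}{28487}\right) - - \frac{37169}{26773} = \left(-183\right) 37 \left(- \frac{1}{28487}\right) + \frac{37169}{26773} = \left(-6771\right) \left(- \frac{1}{28487}\right) + \frac{37169}{26773} = \frac{111}{467} + \frac{37169}{26773} = \frac{20329726}{12502991}$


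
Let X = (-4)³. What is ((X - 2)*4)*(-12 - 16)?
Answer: 7392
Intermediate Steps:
X = -64
((X - 2)*4)*(-12 - 16) = ((-64 - 2)*4)*(-12 - 16) = -66*4*(-28) = -264*(-28) = 7392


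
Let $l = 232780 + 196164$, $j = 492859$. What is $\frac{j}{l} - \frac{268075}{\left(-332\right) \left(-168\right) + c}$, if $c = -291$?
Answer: $- \frac{17528576237}{4759991568} \approx -3.6825$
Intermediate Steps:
$l = 428944$
$\frac{j}{l} - \frac{268075}{\left(-332\right) \left(-168\right) + c} = \frac{492859}{428944} - \frac{268075}{\left(-332\right) \left(-168\right) - 291} = 492859 \cdot \frac{1}{428944} - \frac{268075}{55776 - 291} = \frac{492859}{428944} - \frac{268075}{55485} = \frac{492859}{428944} - \frac{53615}{11097} = - \frac{17528576237}{4759991568}$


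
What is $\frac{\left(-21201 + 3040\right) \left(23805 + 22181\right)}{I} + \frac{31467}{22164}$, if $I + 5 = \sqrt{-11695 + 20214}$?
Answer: $- \frac{15425208201837}{31376836} - \frac{417575873 \sqrt{8519}}{4247} \approx -9.5666 \cdot 10^{6}$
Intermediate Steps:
$I = -5 + \sqrt{8519}$ ($I = -5 + \sqrt{-11695 + 20214} = -5 + \sqrt{8519} \approx 87.298$)
$\frac{\left(-21201 + 3040\right) \left(23805 + 22181\right)}{I} + \frac{31467}{22164} = \frac{\left(-21201 + 3040\right) \left(23805 + 22181\right)}{-5 + \sqrt{8519}} + \frac{31467}{22164} = \frac{\left(-18161\right) 45986}{-5 + \sqrt{8519}} + 31467 \cdot \frac{1}{22164} = - \frac{835151746}{-5 + \sqrt{8519}} + \frac{10489}{7388} = \frac{10489}{7388} - \frac{835151746}{-5 + \sqrt{8519}}$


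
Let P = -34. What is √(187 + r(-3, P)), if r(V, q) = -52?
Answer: 3*√15 ≈ 11.619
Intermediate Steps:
√(187 + r(-3, P)) = √(187 - 52) = √135 = 3*√15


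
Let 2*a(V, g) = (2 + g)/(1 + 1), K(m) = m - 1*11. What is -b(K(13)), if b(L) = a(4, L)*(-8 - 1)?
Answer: 9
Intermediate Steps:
K(m) = -11 + m (K(m) = m - 11 = -11 + m)
a(V, g) = 1/2 + g/4 (a(V, g) = ((2 + g)/(1 + 1))/2 = ((2 + g)/2)/2 = ((2 + g)*(1/2))/2 = (1 + g/2)/2 = 1/2 + g/4)
b(L) = -9/2 - 9*L/4 (b(L) = (1/2 + L/4)*(-8 - 1) = (1/2 + L/4)*(-9) = -9/2 - 9*L/4)
-b(K(13)) = -(-9/2 - 9*(-11 + 13)/4) = -(-9/2 - 9/4*2) = -(-9/2 - 9/2) = -1*(-9) = 9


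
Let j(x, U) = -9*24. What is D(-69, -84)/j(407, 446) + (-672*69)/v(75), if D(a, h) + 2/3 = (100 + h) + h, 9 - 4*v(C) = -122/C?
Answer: -4506887509/258228 ≈ -17453.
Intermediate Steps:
j(x, U) = -216
v(C) = 9/4 + 61/(2*C) (v(C) = 9/4 - (-61)/(2*C) = 9/4 + 61/(2*C))
D(a, h) = 298/3 + 2*h (D(a, h) = -⅔ + ((100 + h) + h) = -⅔ + (100 + 2*h) = 298/3 + 2*h)
D(-69, -84)/j(407, 446) + (-672*69)/v(75) = (298/3 + 2*(-84))/(-216) + (-672*69)/(((¼)*(122 + 9*75)/75)) = (298/3 - 168)*(-1/216) - 46368*300/(122 + 675) = -206/3*(-1/216) - 46368/((¼)*(1/75)*797) = 103/324 - 46368/797/300 = 103/324 - 46368*300/797 = 103/324 - 13910400/797 = -4506887509/258228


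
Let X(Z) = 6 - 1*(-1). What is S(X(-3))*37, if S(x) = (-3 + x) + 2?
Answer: 222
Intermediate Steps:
X(Z) = 7 (X(Z) = 6 + 1 = 7)
S(x) = -1 + x
S(X(-3))*37 = (-1 + 7)*37 = 6*37 = 222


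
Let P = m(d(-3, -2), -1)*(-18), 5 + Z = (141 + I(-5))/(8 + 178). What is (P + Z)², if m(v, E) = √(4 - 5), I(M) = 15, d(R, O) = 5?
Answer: -294723/961 + 4644*I/31 ≈ -306.68 + 149.81*I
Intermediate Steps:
m(v, E) = I (m(v, E) = √(-1) = I)
Z = -129/31 (Z = -5 + (141 + 15)/(8 + 178) = -5 + 156/186 = -5 + 156*(1/186) = -5 + 26/31 = -129/31 ≈ -4.1613)
P = -18*I (P = I*(-18) = -18*I ≈ -18.0*I)
(P + Z)² = (-18*I - 129/31)² = (-129/31 - 18*I)²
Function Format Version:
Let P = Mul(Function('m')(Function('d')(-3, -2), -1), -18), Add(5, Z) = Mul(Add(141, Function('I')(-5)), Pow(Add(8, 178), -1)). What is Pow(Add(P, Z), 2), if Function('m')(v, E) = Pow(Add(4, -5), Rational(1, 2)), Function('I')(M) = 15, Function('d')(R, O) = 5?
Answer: Add(Rational(-294723, 961), Mul(Rational(4644, 31), I)) ≈ Add(-306.68, Mul(149.81, I))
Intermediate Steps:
Function('m')(v, E) = I (Function('m')(v, E) = Pow(-1, Rational(1, 2)) = I)
Z = Rational(-129, 31) (Z = Add(-5, Mul(Add(141, 15), Pow(Add(8, 178), -1))) = Add(-5, Mul(156, Pow(186, -1))) = Add(-5, Mul(156, Rational(1, 186))) = Add(-5, Rational(26, 31)) = Rational(-129, 31) ≈ -4.1613)
P = Mul(-18, I) (P = Mul(I, -18) = Mul(-18, I) ≈ Mul(-18.000, I))
Pow(Add(P, Z), 2) = Pow(Add(Mul(-18, I), Rational(-129, 31)), 2) = Pow(Add(Rational(-129, 31), Mul(-18, I)), 2)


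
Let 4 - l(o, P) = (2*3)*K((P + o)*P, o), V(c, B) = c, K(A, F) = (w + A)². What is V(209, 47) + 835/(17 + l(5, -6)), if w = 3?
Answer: 19270/93 ≈ 207.20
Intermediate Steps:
K(A, F) = (3 + A)²
l(o, P) = 4 - 6*(3 + P*(P + o))² (l(o, P) = 4 - 2*3*(3 + (P + o)*P)² = 4 - 6*(3 + P*(P + o))²)
V(209, 47) + 835/(17 + l(5, -6)) = 209 + 835/(17 + (4 - 6*(3 - 6*(-6 + 5))²)) = 209 + 835/(17 + (4 - 6*(3 - 6*(-1))²)) = 209 + 835/(17 + (4 - 6*(3 + 6)²)) = 209 + 835/(17 + (4 - 6*9²)) = 209 + 835/(17 + (4 - 6*81)) = 209 + 835/(17 + (4 - 486)) = 209 + 835/(17 - 482) = 209 + 835/(-465) = 209 - 1/465*835 = 209 - 167/93 = 19270/93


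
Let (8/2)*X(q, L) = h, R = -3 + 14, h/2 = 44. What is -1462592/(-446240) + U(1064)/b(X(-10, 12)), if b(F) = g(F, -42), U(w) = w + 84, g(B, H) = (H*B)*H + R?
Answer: 1790270074/541330955 ≈ 3.3072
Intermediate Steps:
h = 88 (h = 2*44 = 88)
R = 11
g(B, H) = 11 + B*H**2 (g(B, H) = (H*B)*H + 11 = (B*H)*H + 11 = B*H**2 + 11 = 11 + B*H**2)
X(q, L) = 22 (X(q, L) = (1/4)*88 = 22)
U(w) = 84 + w
b(F) = 11 + 1764*F (b(F) = 11 + F*(-42)**2 = 11 + F*1764 = 11 + 1764*F)
-1462592/(-446240) + U(1064)/b(X(-10, 12)) = -1462592/(-446240) + (84 + 1064)/(11 + 1764*22) = -1462592*(-1/446240) + 1148/(11 + 38808) = 45706/13945 + 1148/38819 = 1790270074/541330955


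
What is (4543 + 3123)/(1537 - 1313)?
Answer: 3833/112 ≈ 34.223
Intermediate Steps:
(4543 + 3123)/(1537 - 1313) = 7666/224 = 7666*(1/224) = 3833/112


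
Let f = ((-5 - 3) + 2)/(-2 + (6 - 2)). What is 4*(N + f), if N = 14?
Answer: 44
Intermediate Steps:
f = -3 (f = (-8 + 2)/(-2 + 4) = -6/2 = -6*½ = -3)
4*(N + f) = 4*(14 - 3) = 4*11 = 44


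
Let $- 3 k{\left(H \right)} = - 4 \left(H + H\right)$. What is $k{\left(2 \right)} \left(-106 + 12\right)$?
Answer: $- \frac{1504}{3} \approx -501.33$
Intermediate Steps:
$k{\left(H \right)} = \frac{8 H}{3}$ ($k{\left(H \right)} = - \frac{\left(-4\right) \left(H + H\right)}{3} = - \frac{\left(-4\right) 2 H}{3} = - \frac{\left(-8\right) H}{3} = \frac{8 H}{3}$)
$k{\left(2 \right)} \left(-106 + 12\right) = \frac{8}{3} \cdot 2 \left(-106 + 12\right) = \frac{16}{3} \left(-94\right) = - \frac{1504}{3}$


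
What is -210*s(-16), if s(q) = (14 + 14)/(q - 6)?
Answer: 2940/11 ≈ 267.27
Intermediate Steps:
s(q) = 28/(-6 + q)
-210*s(-16) = -5880/(-6 - 16) = -5880/(-22) = -5880*(-1)/22 = -210*(-14/11) = 2940/11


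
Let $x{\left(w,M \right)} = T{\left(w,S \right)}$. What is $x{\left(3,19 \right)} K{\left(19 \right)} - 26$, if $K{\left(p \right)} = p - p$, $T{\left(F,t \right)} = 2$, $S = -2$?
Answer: $-26$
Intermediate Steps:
$x{\left(w,M \right)} = 2$
$K{\left(p \right)} = 0$
$x{\left(3,19 \right)} K{\left(19 \right)} - 26 = 2 \cdot 0 - 26 = 0 - 26 = -26$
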